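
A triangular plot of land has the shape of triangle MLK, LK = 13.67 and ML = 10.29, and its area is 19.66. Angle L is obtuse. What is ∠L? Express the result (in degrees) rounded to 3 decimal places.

163.768

From area = ½·ML·LK·sin L, we get sin L = 2·area/(ML·LK) ≈ 0.27953.
Taking the obtuse solution, ∠L ≈ 163.77°.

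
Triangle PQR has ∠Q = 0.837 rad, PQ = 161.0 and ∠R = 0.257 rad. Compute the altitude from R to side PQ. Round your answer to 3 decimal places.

h_R ≈ 417.930

The third angle is ∠P = π − ∠Q − ∠R = 2.048 rad.
Law of sines: QR = PQ·sin P/sin R ≈ 562.76.
Law of sines: RP = PQ·sin Q/sin R ≈ 470.39.
Area = ½·PQ·QR·sin Q ≈ 33643.
The altitude from R has length 2·area/PQ ≈ 417.93.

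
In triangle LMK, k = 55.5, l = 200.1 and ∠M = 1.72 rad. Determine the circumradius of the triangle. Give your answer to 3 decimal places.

R ≈ 108.939

By the law of cosines, m² = k² + l² − 2·k·l·cos M = 46422, so m ≈ 215.46.
Area = ½·k·l·sin M ≈ 5491.1.
Circumradius = m/(2 sin M) ≈ 108.94.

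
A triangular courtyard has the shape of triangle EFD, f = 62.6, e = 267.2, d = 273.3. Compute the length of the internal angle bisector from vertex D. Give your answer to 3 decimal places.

t_D ≈ 72.389

By the law of cosines, cos D = (e² + f² − d²) / (2·e·f) ≈ 0.01858, so ∠D ≈ 88.94°.
The bisector from D has length 2·e·f·cos(∠D/2)/(e+f) ≈ 72.389.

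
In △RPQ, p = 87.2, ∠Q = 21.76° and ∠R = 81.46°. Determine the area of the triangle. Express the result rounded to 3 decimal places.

1431.762

The third angle is ∠P = 180° − ∠Q − ∠R = 76.78°.
Law of sines: r = p·sin R/sin P ≈ 88.581.
Law of sines: q = p·sin Q/sin P ≈ 33.207.
Area = ½·p·r·sin Q ≈ 1431.8.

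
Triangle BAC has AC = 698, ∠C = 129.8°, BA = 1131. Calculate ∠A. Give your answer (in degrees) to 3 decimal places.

Law of sines: sin B = AC·sin C/BA ≈ 0.47415.
Since BA ≥ AC, only the acute value applies: ∠B ≈ 28.30°.
Then ∠A = 180° − ∠C − ∠B ≈ 21.90°.

∠A ≈ 21.896°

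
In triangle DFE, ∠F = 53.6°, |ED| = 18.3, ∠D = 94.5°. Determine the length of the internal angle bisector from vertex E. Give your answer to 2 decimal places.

t_E ≈ 19.47

The third angle is ∠E = 180° − ∠D − ∠F = 31.90°.
Law of sines: |FE| = |ED|·sin D/sin F ≈ 22.666.
Law of sines: |DF| = |ED|·sin E/sin F ≈ 12.015.
The bisector from E has length 2·|FE|·|ED|·cos(∠E/2)/(|FE|+|ED|) ≈ 19.471.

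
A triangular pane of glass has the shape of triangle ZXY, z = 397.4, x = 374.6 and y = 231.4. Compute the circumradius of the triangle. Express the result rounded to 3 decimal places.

By the law of cosines, cos Z = (x² + y² − z²) / (2·x·y) ≈ 0.20733, so ∠Z ≈ 1.3619 rad.
Circumradius = z/(2 sin Z) ≈ 203.11.

203.114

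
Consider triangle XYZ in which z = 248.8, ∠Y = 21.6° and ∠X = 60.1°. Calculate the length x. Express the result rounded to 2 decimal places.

The third angle is ∠Z = 180° − ∠X − ∠Y = 98.30°.
Law of sines: x = z·sin X/sin Z ≈ 217.97.

217.97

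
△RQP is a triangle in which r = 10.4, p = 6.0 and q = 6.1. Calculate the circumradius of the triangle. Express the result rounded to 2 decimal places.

By the law of cosines, cos R = (q² + p² − r²) / (2·q·p) ≈ -0.47746, so ∠R ≈ 2.069 rad.
Circumradius = r/(2 sin R) ≈ 5.9181.

5.92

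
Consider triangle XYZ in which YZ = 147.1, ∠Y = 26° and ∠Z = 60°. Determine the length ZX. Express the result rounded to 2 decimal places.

The third angle is ∠X = 180° − ∠Y − ∠Z = 94.00°.
Law of sines: ZX = YZ·sin Y/sin X ≈ 64.642.

64.64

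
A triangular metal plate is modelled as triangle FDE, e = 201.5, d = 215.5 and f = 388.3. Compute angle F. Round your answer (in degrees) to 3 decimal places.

137.212

By the law of cosines, cos F = (d² + e² − f²) / (2·d·e) ≈ -0.73387, so ∠F ≈ 137.21°.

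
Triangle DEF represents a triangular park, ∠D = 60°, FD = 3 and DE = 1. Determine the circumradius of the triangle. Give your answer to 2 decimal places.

By the law of cosines, EF² = FD² + DE² − 2·FD·DE·cos D = 7, so EF ≈ 2.6458.
Area = ½·FD·DE·sin D ≈ 1.299.
Circumradius = EF/(2 sin D) ≈ 1.5275.

1.53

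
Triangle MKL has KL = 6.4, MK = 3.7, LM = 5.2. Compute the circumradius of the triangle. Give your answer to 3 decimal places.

By the law of cosines, cos M = (LM² + MK² − KL²) / (2·LM·MK) ≈ -0.00598, so ∠M ≈ 90.34°.
Circumradius = KL/(2 sin M) ≈ 3.2001.

3.200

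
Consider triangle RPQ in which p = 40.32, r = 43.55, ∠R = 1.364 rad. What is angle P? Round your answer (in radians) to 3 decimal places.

Law of sines: sin P = p·sin R/r ≈ 0.90611.
Since r ≥ p, only the acute value applies: ∠P ≈ 1.134 rad.
Then ∠Q = π − ∠R − ∠P ≈ 0.644 rad.

1.134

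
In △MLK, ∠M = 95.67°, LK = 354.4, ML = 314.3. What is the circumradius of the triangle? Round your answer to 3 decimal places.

R ≈ 178.071

Law of sines: sin K = ML·sin M/LK ≈ 0.88251.
Since LK ≥ ML, only the acute value applies: ∠K ≈ 61.95°.
Then ∠L = 180° − ∠M − ∠K ≈ 22.38°.
Law of sines gives KM = LK·sin L/sin M ≈ 135.62.
Circumradius = LK/(2 sin M) ≈ 178.07.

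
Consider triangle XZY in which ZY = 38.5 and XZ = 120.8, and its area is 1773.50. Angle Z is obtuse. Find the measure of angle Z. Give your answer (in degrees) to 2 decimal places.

130.30

From area = ½·XZ·ZY·sin Z, we get sin Z = 2·area/(XZ·ZY) ≈ 0.76266.
Taking the obtuse solution, ∠Z ≈ 130.30°.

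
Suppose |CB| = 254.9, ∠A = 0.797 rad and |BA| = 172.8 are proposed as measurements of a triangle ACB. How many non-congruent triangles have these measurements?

|BA|·sin A = 172.8·sin(0.797 rad) ≈ 123.6.
Since |CB| ≥ |BA|, exactly one triangle exists.

1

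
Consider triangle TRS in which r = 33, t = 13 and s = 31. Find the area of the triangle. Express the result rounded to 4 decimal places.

area ≈ 201.2391

Semiperimeter p = (13 + 33 + 31)/2 = 38.5.
Heron's formula: area = √(38.5·25.5·5.5·7.5) ≈ 201.24.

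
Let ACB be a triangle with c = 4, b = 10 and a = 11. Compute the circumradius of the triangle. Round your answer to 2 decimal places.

R ≈ 5.51

By the law of cosines, cos A = (c² + b² − a²) / (2·c·b) ≈ -0.06250, so ∠A ≈ 93.58°.
Circumradius = a/(2 sin A) ≈ 5.5108.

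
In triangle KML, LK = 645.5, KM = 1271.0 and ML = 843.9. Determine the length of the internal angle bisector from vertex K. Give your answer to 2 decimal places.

813.24

By the law of cosines, cos K = (LK² + KM² − ML²) / (2·LK·KM) ≈ 0.80442, so ∠K ≈ 36.45°.
The bisector from K has length 2·LK·KM·cos(∠K/2)/(LK+KM) ≈ 813.24.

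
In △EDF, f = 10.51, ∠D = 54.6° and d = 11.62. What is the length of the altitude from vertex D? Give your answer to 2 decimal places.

Law of sines: sin F = f·sin D/d ≈ 0.73726.
Since d ≥ f, only the acute value applies: ∠F ≈ 47.50°.
Then ∠E = 180° − ∠D − ∠F ≈ 77.90°.
Law of sines gives e = d·sin E/sin D ≈ 13.939.
Area = ½·d·f·sin E ≈ 59.707.
The altitude from D has length 2·area/d ≈ 10.277.

10.28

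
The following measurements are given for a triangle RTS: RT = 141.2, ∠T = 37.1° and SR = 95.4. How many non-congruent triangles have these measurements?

2

RT·sin T = 141.2·sin(37.1°) ≈ 85.17.
Since RT sin T < SR < RT (85.17 < 95.4 < 141.2), two triangles exist.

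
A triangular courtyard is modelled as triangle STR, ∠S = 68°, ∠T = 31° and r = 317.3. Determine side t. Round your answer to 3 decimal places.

The third angle is ∠R = 180° − ∠S − ∠T = 81.00°.
Law of sines: t = r·sin T/sin R ≈ 165.46.

165.459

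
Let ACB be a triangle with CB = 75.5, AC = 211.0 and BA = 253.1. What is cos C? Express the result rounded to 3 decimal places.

cos C ≈ -0.434

By the law of cosines, cos C = (AC² + CB² − BA²) / (2·AC·CB) ≈ -0.43434, so ∠C ≈ 115.74°.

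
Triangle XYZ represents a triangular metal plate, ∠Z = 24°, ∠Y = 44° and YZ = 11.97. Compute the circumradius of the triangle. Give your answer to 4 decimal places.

R ≈ 6.4550

The third angle is ∠X = 180° − ∠Y − ∠Z = 112.00°.
Law of sines: ZX = YZ·sin Y/sin X ≈ 8.9681.
Law of sines: XY = YZ·sin Z/sin X ≈ 5.251.
Circumradius = YZ/(2 sin X) ≈ 6.455.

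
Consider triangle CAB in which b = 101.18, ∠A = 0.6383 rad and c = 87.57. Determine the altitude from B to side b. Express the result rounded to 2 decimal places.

h_B ≈ 52.18

By the law of cosines, a² = b² + c² − 2·b·c·cos A = 3674.3, so a ≈ 60.616.
Area = ½·b·c·sin A ≈ 2639.6.
The altitude from B has length 2·area/b ≈ 52.177.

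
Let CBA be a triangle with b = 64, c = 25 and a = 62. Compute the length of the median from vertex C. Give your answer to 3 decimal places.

61.756

Median from C: ½√(2·b² + 2·a² − c²) ≈ 61.756.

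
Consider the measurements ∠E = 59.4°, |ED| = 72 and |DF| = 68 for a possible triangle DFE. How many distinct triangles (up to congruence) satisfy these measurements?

2

|ED|·sin E = 72·sin(59.4°) ≈ 61.97.
Since |ED| sin E < |DF| < |ED| (61.97 < 68 < 72), two triangles exist.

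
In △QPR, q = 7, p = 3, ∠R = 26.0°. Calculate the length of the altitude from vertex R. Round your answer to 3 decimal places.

h_R ≈ 2.046

By the law of cosines, r² = q² + p² − 2·q·p·cos R = 20.251, so r ≈ 4.5001.
Area = ½·q·p·sin R ≈ 4.6029.
The altitude from R has length 2·area/r ≈ 2.0457.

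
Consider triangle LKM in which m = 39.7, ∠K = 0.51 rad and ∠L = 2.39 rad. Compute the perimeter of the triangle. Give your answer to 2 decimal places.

234.01

The third angle is ∠M = π − ∠L − ∠K = 0.242 rad.
Law of sines: l = m·sin L/sin M ≈ 113.3.
Law of sines: k = m·sin K/sin M ≈ 81.006.
Semiperimeter s = (113.3+81.006+39.7)/2 = 117.
Perimeter = 113.3 + 81.006 + 39.7 = 234.01.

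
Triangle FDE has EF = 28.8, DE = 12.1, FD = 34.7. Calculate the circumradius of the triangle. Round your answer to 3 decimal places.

By the law of cosines, cos F = (EF² + FD² − DE²) / (2·EF·FD) ≈ 0.94416, so ∠F ≈ 19.24°.
Circumradius = DE/(2 sin F) ≈ 18.363.

18.363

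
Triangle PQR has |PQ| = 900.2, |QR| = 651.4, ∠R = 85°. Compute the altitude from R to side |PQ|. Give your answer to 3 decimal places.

Law of sines: sin P = |QR|·sin R/|PQ| ≈ 0.72086.
Since |PQ| ≥ |QR|, only the acute value applies: ∠P ≈ 46.13°.
Then ∠Q = 180° − ∠R − ∠P ≈ 48.87°.
Law of sines gives |RP| = |PQ|·sin Q/sin R ≈ 680.68.
Area = ½·|PQ|·|QR|·sin Q ≈ 2.2085e+05.
The altitude from R has length 2·area/|PQ| ≈ 490.68.

490.678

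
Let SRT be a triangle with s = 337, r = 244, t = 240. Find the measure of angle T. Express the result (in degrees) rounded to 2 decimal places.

By the law of cosines, cos T = (s² + r² − t²) / (2·s·r) ≈ 0.70235, so ∠T ≈ 45.38°.

45.38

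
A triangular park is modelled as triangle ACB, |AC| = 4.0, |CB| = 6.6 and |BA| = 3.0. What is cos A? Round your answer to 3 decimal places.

By the law of cosines, cos A = (|BA|² + |AC|² − |CB|²) / (2·|BA|·|AC|) ≈ -0.77333, so ∠A ≈ 140.65°.

-0.773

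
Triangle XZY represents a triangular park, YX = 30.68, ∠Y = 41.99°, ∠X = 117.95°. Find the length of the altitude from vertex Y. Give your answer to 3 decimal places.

h_Y ≈ 27.101

The third angle is ∠Z = 180° − ∠Y − ∠X = 20.06°.
Law of sines: ZY = YX·sin X/sin Z ≈ 79.012.
Law of sines: XZ = YX·sin Y/sin Z ≈ 59.839.
Area = ½·YX·ZY·sin Y ≈ 810.86.
The altitude from Y has length 2·area/XZ ≈ 27.101.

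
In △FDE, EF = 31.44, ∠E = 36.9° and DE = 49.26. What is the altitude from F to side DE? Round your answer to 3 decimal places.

h_F ≈ 18.877

By the law of cosines, FD² = DE² + EF² − 2·DE·EF·cos E = 938.02, so FD ≈ 30.627.
Area = ½·DE·EF·sin E ≈ 464.95.
The altitude from F has length 2·area/DE ≈ 18.877.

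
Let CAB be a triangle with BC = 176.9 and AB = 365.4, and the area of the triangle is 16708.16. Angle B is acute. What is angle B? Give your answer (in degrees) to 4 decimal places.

31.1290

From area = ½·AB·BC·sin B, we get sin B = 2·area/(AB·BC) ≈ 0.51697.
Taking the acute solution, ∠B ≈ 31.13°.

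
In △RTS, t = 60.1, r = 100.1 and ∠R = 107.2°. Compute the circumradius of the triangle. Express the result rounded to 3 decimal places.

52.393

Law of sines: sin T = t·sin R/r ≈ 0.57355.
Since r ≥ t, only the acute value applies: ∠T ≈ 35.00°.
Then ∠S = 180° − ∠R − ∠T ≈ 37.80°.
Law of sines gives s = r·sin S/sin R ≈ 64.227.
Circumradius = r/(2 sin R) ≈ 52.393.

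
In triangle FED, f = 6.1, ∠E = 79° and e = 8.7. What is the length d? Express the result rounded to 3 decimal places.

Law of sines: sin F = f·sin E/e ≈ 0.68827.
Since e ≥ f, only the acute value applies: ∠F ≈ 43.49°.
Then ∠D = 180° − ∠E − ∠F ≈ 57.51°.
Law of sines gives d = e·sin D/sin E ≈ 7.4754.

7.475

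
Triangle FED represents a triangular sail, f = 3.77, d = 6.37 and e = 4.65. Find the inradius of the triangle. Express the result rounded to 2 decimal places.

Semiperimeter s = (3.77 + 4.65 + 6.37)/2 = 7.395.
Heron's formula: area = √(7.395·3.625·2.745·1.025) ≈ 8.6847.
Inradius = area/s = 8.6847/7.395 ≈ 1.1744.

r ≈ 1.17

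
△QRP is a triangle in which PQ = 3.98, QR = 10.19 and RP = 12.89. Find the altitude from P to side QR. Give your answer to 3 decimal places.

Semiperimeter s = (12.89 + 3.98 + 10.19)/2 = 13.53.
Heron's formula: area = √(13.53·0.64·9.55·3.34) ≈ 16.619.
The altitude from P has length 2·area/QR ≈ 3.2619.

3.262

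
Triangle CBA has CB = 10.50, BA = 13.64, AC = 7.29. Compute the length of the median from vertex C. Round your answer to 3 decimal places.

Median from C: ½√(2·AC² + 2·CB² − BA²) ≈ 5.9317.

5.932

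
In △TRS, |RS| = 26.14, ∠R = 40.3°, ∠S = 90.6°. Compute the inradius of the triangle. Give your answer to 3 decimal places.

7.037

The third angle is ∠T = 180° − ∠R − ∠S = 49.10°.
Law of sines: |ST| = |RS|·sin R/sin T ≈ 22.368.
Law of sines: |TR| = |RS|·sin S/sin T ≈ 34.582.
Area = ½·|RS|·|ST|·sin S ≈ 292.34.
Semiperimeter s = (26.14+22.368+34.582)/2 = 41.545.
Inradius = area/s = 292.34/41.545 ≈ 7.0366.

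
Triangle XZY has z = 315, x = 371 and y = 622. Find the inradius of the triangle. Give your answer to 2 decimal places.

Semiperimeter s = (371 + 315 + 622)/2 = 654.
Heron's formula: area = √(654·283·339·32) ≈ 44808.
Inradius = area/s = 44808/654 ≈ 68.514.

r ≈ 68.51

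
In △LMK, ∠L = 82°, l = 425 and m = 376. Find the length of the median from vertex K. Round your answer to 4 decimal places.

380.0760

Law of sines: sin M = m·sin L/l ≈ 0.87610.
Since l ≥ m, only the acute value applies: ∠M ≈ 61.17°.
Then ∠K = 180° − ∠L − ∠M ≈ 36.83°.
Law of sines gives k = l·sin K/sin L ≈ 257.24.
Median from K: ½√(2·l² + 2·m² − k²) ≈ 380.08.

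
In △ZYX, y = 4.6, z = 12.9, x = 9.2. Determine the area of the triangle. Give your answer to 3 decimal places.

Semiperimeter s = (12.9 + 4.6 + 9.2)/2 = 13.35.
Heron's formula: area = √(13.35·0.45·8.75·4.15) ≈ 14.77.

area ≈ 14.770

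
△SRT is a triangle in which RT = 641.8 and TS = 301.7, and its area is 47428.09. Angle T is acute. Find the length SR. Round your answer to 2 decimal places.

406.59

From area = ½·RT·TS·sin T, we get sin T = 2·area/(RT·TS) ≈ 0.48988.
Taking the acute solution, ∠T ≈ 29.33°.
Law of cosines then gives SR ≈ 406.59.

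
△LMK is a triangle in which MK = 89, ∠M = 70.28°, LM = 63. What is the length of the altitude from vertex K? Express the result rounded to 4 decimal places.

By the law of cosines, KL² = LM² + MK² − 2·LM·MK·cos M = 8106.1, so KL ≈ 90.034.
Area = ½·LM·MK·sin M ≈ 2639.1.
The altitude from K has length 2·area/LM ≈ 83.78.

h_K ≈ 83.7804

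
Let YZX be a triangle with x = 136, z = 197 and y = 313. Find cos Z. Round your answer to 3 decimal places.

0.912

By the law of cosines, cos Z = (x² + y² − z²) / (2·x·y) ≈ 0.91214, so ∠Z ≈ 0.422 rad.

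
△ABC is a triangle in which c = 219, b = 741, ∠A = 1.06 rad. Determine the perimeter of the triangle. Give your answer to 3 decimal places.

By the law of cosines, a² = b² + c² − 2·b·c·cos A = 4.3837e+05, so a ≈ 662.1.
Semiperimeter s = (662.1+741+219)/2 = 811.05.
Perimeter = 662.1 + 741 + 219 = 1622.1.

1622.099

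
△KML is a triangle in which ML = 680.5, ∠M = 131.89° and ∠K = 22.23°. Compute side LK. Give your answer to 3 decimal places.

The third angle is ∠L = 180° − ∠K − ∠M = 25.88°.
Law of sines: LK = ML·sin M/sin K ≈ 1339.

1339.014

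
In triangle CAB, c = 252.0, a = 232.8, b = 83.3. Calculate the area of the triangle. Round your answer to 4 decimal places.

Semiperimeter s = (252 + 232.8 + 83.3)/2 = 284.05.
Heron's formula: area = √(284.05·32.05·51.25·200.75) ≈ 9678.

area ≈ 9678.0113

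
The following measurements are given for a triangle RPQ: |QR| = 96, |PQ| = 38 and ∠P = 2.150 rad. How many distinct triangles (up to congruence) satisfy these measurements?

|PQ|·sin P = 38·sin(2.150 rad) ≈ 31.8.
Since ∠P is not acute, a triangle exists only if |QR| > |PQ|; here |QR| > |PQ|, so there is exactly one triangle.

1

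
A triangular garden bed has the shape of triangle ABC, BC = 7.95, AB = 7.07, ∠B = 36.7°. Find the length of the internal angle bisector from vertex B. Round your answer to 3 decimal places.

7.104

By the law of cosines, CA² = AB² + BC² − 2·AB·BC·cos B = 23.057, so CA ≈ 4.8018.
The bisector from B has length 2·AB·BC·cos(∠B/2)/(AB+BC) ≈ 7.1037.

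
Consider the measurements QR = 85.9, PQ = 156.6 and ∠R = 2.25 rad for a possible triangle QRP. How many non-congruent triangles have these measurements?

QR·sin R = 85.9·sin(2.25 rad) ≈ 66.84.
Since ∠R is not acute, a triangle exists only if PQ > QR; here PQ > QR, so there is exactly one triangle.

1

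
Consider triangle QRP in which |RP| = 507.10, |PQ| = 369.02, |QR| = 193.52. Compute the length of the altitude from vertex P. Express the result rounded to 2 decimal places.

Semiperimeter s = (507.1 + 369.02 + 193.52)/2 = 534.82.
Heron's formula: area = √(534.82·27.72·165.8·341.3) ≈ 28964.
The altitude from P has length 2·area/|QR| ≈ 299.34.

h_P ≈ 299.34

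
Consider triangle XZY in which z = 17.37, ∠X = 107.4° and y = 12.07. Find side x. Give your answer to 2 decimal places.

23.93

By the law of cosines, x² = z² + y² − 2·z·y·cos X = 572.79, so x ≈ 23.933.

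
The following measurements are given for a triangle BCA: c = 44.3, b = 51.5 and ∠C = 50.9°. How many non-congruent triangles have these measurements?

2

b·sin C = 51.5·sin(50.9°) ≈ 39.97.
Since b sin C < c < b (39.97 < 44.3 < 51.5), two triangles exist.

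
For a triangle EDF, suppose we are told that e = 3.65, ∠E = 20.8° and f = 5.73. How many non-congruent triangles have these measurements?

2

f·sin E = 5.73·sin(20.8°) ≈ 2.035.
Since f sin E < e < f (2.035 < 3.65 < 5.73), two triangles exist.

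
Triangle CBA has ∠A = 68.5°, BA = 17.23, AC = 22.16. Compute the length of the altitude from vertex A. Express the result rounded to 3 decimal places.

15.761

By the law of cosines, CB² = BA² + AC² − 2·BA·AC·cos A = 508.07, so CB ≈ 22.54.
Area = ½·BA·AC·sin A ≈ 177.62.
The altitude from A has length 2·area/CB ≈ 15.761.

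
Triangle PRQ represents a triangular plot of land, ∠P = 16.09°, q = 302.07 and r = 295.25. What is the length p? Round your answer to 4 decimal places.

83.8677

By the law of cosines, p² = r² + q² − 2·r·q·cos P = 7033.8, so p ≈ 83.868.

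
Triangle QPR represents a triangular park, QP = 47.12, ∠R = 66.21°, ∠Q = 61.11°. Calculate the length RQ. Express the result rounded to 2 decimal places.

The third angle is ∠P = 180° − ∠R − ∠Q = 52.68°.
Law of sines: RQ = QP·sin P/sin R ≈ 40.952.

40.95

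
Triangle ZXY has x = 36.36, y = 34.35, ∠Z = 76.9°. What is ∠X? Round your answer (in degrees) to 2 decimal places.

53.60

By the law of cosines, z² = x² + y² − 2·x·y·cos Z = 1935.8, so z ≈ 43.998.
Law of cosines again: cos X = (y² + z² − x²)/(2·y·z) ≈ 0.59341, so ∠X ≈ 53.60°.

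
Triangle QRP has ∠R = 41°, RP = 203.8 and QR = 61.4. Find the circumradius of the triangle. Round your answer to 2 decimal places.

123.87

By the law of cosines, PQ² = QR² + RP² − 2·QR·RP·cos R = 26417, so PQ ≈ 162.53.
Area = ½·QR·RP·sin R ≈ 4104.7.
Circumradius = PQ/(2 sin R) ≈ 123.87.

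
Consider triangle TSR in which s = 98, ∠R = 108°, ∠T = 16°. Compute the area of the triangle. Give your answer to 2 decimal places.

1518.42

The third angle is ∠S = 180° − ∠R − ∠T = 56.00°.
Law of sines: t = s·sin T/sin S ≈ 32.583.
Law of sines: r = s·sin R/sin S ≈ 112.42.
Area = ½·s·t·sin R ≈ 1518.4.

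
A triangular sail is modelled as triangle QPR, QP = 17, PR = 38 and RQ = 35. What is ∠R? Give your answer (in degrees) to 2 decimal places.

By the law of cosines, cos R = (PR² + RQ² − QP²) / (2·PR·RQ) ≈ 0.89474, so ∠R ≈ 26.53°.

26.53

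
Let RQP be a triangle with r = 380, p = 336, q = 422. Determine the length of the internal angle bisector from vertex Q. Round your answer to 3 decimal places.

t_Q ≈ 288.664

By the law of cosines, cos Q = (p² + r² − q²) / (2·p·r) ≈ 0.31020, so ∠Q ≈ 71.93°.
The bisector from Q has length 2·p·r·cos(∠Q/2)/(p+r) ≈ 288.66.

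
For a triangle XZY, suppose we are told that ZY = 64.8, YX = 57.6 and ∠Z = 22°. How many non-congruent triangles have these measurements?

ZY·sin Z = 64.8·sin(22°) ≈ 24.27.
Since ZY sin Z < YX < ZY (24.27 < 57.6 < 64.8), two triangles exist.

2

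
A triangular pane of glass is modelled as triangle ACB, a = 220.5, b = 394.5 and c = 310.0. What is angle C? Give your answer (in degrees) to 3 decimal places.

∠C ≈ 51.564°

By the law of cosines, cos C = (b² + a² − c²) / (2·b·a) ≈ 0.62165, so ∠C ≈ 51.56°.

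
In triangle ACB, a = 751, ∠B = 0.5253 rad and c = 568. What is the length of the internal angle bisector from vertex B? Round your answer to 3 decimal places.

t_B ≈ 624.623

By the law of cosines, b² = a² + c² − 2·a·c·cos B = 1.4851e+05, so b ≈ 385.38.
The bisector from B has length 2·a·c·cos(∠B/2)/(a+c) ≈ 624.62.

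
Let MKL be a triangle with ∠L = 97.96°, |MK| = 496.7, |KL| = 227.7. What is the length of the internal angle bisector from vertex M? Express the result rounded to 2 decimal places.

437.39

Law of sines: sin M = |KL|·sin L/|MK| ≈ 0.45401.
Since |MK| ≥ |KL|, only the acute value applies: ∠M ≈ 27.00°.
Then ∠K = 180° − ∠L − ∠M ≈ 55.04°.
Law of sines gives |LM| = |MK|·sin K/sin L ≈ 411.03.
The bisector from M has length 2·|LM|·|MK|·cos(∠M/2)/(|LM|+|MK|) ≈ 437.39.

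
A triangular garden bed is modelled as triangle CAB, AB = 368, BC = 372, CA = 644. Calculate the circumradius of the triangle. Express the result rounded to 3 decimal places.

375.574

By the law of cosines, cos C = (BC² + CA² − AB²) / (2·BC·CA) ≈ 0.87177, so ∠C ≈ 29.34°.
Circumradius = AB/(2 sin C) ≈ 375.57.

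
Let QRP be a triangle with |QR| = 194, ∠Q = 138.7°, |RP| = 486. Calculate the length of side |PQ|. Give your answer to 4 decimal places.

Law of sines: sin P = |QR|·sin Q/|RP| ≈ 0.26346.
Since |RP| ≥ |QR|, only the acute value applies: ∠P ≈ 15.28°.
Then ∠R = 180° − ∠Q − ∠P ≈ 26.02°.
Law of sines gives |PQ| = |RP|·sin R/sin Q ≈ 323.08.

323.0849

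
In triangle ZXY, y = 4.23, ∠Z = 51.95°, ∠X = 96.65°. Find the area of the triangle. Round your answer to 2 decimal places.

area ≈ 13.43

The third angle is ∠Y = 180° − ∠Z − ∠X = 31.40°.
Law of sines: z = y·sin Z/sin Y ≈ 6.3934.
Law of sines: x = y·sin X/sin Y ≈ 8.0642.
Area = ½·y·z·sin X ≈ 13.431.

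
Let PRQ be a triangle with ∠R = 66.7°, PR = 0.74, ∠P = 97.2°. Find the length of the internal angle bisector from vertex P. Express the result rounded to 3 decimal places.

The third angle is ∠Q = 180° − ∠P − ∠R = 16.10°.
Law of sines: RQ = PR·sin P/sin Q ≈ 2.6474.
Law of sines: QP = PR·sin R/sin Q ≈ 2.4508.
The bisector from P has length 2·QP·PR·cos(∠P/2)/(QP+PR) ≈ 0.75176.

t_P ≈ 0.752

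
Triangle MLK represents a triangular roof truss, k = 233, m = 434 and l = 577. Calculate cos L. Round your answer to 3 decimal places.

By the law of cosines, cos L = (k² + m² − l²) / (2·k·m) ≈ -0.44641, so ∠L ≈ 116.51°.

cos L ≈ -0.446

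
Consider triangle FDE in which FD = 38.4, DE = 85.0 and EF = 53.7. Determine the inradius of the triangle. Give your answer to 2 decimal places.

Semiperimeter s = (85 + 53.7 + 38.4)/2 = 88.55.
Heron's formula: area = √(88.55·3.55·34.85·50.15) ≈ 741.22.
Inradius = area/s = 741.22/88.55 ≈ 8.3706.

r ≈ 8.37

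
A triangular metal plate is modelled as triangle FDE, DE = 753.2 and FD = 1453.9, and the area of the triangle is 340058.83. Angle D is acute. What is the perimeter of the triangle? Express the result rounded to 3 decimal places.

perimeter ≈ 3189.234

From area = ½·FD·DE·sin D, we get sin D = 2·area/(FD·DE) ≈ 0.62107.
Taking the acute solution, ∠D ≈ 38.39°.
Law of cosines then gives EF ≈ 982.13.
Perimeter = 753.2 + 982.13 + 1453.9 = 3189.2.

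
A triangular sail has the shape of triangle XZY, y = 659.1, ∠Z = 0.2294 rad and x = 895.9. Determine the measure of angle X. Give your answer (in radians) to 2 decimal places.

∠X ≈ 2.38 rad

By the law of cosines, z² = y² + x² − 2·y·x·cos Z = 87012, so z ≈ 294.98.
Law of cosines again: cos X = (z² + y² − x²)/(2·z·y) ≈ -0.72321, so ∠X ≈ 2.3792 rad.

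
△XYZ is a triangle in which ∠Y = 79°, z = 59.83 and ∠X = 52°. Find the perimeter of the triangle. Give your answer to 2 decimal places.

The third angle is ∠Z = 180° − ∠X − ∠Y = 49.00°.
Law of sines: x = z·sin X/sin Z ≈ 62.47.
Law of sines: y = z·sin Y/sin Z ≈ 77.819.
Semiperimeter s = (62.47+77.819+59.83)/2 = 100.06.
Perimeter = 62.47 + 77.819 + 59.83 = 200.12.

perimeter ≈ 200.12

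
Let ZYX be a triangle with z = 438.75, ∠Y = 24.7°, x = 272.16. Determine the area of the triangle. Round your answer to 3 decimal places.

24948.795

Area = ½·x·z·sin Y ≈ 24949.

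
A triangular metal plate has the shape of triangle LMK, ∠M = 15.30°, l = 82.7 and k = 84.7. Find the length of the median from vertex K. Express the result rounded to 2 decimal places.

m_K ≈ 43.32

By the law of cosines, m² = k² + l² − 2·k·l·cos M = 500.53, so m ≈ 22.372.
Median from K: ½√(2·l² + 2·m² − k²) ≈ 43.317.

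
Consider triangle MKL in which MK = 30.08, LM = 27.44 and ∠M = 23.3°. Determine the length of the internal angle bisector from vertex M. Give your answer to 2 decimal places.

28.11

By the law of cosines, KL² = LM² + MK² − 2·LM·MK·cos M = 141.6, so KL ≈ 11.899.
The bisector from M has length 2·LM·MK·cos(∠M/2)/(LM+MK) ≈ 28.108.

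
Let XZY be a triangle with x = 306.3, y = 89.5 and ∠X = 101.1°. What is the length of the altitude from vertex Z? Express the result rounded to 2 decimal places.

h_Z ≈ 87.83

Law of sines: sin Y = y·sin X/x ≈ 0.28673.
Since x ≥ y, only the acute value applies: ∠Y ≈ 16.66°.
Then ∠Z = 180° − ∠X − ∠Y ≈ 62.24°.
Law of sines gives z = x·sin Z/sin X ≈ 276.21.
Area = ½·x·y·sin Z ≈ 12129.
The altitude from Z has length 2·area/z ≈ 87.826.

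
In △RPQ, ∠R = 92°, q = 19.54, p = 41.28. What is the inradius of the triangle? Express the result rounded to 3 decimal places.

By the law of cosines, r² = p² + q² − 2·p·q·cos R = 2142.2, so r ≈ 46.283.
Area = ½·p·q·sin R ≈ 403.06.
Semiperimeter s = (46.283+41.28+19.54)/2 = 53.552.
Inradius = area/s = 403.06/53.552 ≈ 7.5266.

7.527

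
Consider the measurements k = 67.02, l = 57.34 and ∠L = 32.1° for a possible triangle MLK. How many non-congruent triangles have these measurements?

2

k·sin L = 67.02·sin(32.1°) ≈ 35.61.
Since k sin L < l < k (35.61 < 57.34 < 67.02), two triangles exist.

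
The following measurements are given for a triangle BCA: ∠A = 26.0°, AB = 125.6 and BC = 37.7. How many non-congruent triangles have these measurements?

AB·sin A = 125.6·sin(26.0°) ≈ 55.06.
Since BC = 37.7 < 55.06 = AB sin A, no triangle exists.

0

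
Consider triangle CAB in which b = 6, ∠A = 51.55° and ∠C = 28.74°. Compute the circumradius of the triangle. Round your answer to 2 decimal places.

The third angle is ∠B = 180° − ∠C − ∠A = 99.71°.
Law of sines: c = b·sin C/sin B ≈ 2.9269.
Law of sines: a = b·sin A/sin B ≈ 4.7672.
Circumradius = b/(2 sin B) ≈ 3.0436.

3.04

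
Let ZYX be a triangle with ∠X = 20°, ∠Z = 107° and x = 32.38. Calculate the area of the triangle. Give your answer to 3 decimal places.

1170.623

The third angle is ∠Y = 180° − ∠X − ∠Z = 53.00°.
Law of sines: z = x·sin Z/sin X ≈ 90.536.
Law of sines: y = x·sin Y/sin X ≈ 75.609.
Area = ½·x·z·sin Y ≈ 1170.6.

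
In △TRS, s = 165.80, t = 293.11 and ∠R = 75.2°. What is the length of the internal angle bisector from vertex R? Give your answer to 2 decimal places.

167.80

By the law of cosines, r² = s² + t² − 2·s·t·cos R = 88575, so r ≈ 297.62.
The bisector from R has length 2·s·t·cos(∠R/2)/(s+t) ≈ 167.8.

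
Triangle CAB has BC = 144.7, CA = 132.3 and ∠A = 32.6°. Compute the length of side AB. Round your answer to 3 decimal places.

237.382

Law of sines: sin B = CA·sin A/BC ≈ 0.49260.
Since BC ≥ CA, only the acute value applies: ∠B ≈ 29.51°.
Then ∠C = 180° − ∠A − ∠B ≈ 117.89°.
Law of sines gives AB = BC·sin C/sin A ≈ 237.38.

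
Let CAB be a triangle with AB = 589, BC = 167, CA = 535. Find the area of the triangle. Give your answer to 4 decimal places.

Semiperimeter s = (589 + 167 + 535)/2 = 645.5.
Heron's formula: area = √(645.5·56.5·478.5·110.5) ≈ 43913.

area ≈ 43913.1365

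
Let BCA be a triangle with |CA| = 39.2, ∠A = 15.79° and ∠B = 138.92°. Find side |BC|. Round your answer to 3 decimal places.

16.233

The third angle is ∠C = 180° − ∠A − ∠B = 25.29°.
Law of sines: |BC| = |CA|·sin A/sin B ≈ 16.233.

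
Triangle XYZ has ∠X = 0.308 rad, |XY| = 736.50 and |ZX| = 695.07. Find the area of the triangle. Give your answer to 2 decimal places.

Area = ½·|ZX|·|XY|·sin X ≈ 77595.

area ≈ 77594.99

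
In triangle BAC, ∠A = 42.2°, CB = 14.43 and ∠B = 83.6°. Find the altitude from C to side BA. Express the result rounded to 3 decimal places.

The third angle is ∠C = 180° − ∠B − ∠A = 54.20°.
Law of sines: AC = CB·sin B/sin A ≈ 21.348.
Law of sines: BA = CB·sin C/sin A ≈ 17.423.
Area = ½·CB·AC·sin C ≈ 124.93.
The altitude from C has length 2·area/BA ≈ 14.34.

h_C ≈ 14.340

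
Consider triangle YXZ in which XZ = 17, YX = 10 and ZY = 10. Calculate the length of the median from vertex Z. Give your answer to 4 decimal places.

Median from Z: ½√(2·XZ² + 2·ZY² − YX²) ≈ 13.019.

13.0192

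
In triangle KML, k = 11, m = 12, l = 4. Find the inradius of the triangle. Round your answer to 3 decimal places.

r ≈ 1.624

Semiperimeter s = (11 + 12 + 4)/2 = 13.5.
Heron's formula: area = √(13.5·2.5·1.5·9.5) ≈ 21.93.
Inradius = area/s = 21.93/13.5 ≈ 1.6245.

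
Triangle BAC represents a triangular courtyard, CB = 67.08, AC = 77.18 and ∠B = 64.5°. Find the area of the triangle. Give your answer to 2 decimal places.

Law of sines: sin A = CB·sin B/AC ≈ 0.78447.
Since AC ≥ CB, only the acute value applies: ∠A ≈ 51.67°.
Then ∠C = 180° − ∠B − ∠A ≈ 63.83°.
Law of sines gives BA = AC·sin C/sin B ≈ 76.743.
Area = ½·AC·CB·sin C ≈ 2323.2.

area ≈ 2323.22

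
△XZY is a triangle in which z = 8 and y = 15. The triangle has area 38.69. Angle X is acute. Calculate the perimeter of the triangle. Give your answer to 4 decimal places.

From area = ½·z·y·sin X, we get sin X = 2·area/(z·y) ≈ 0.64483.
Taking the acute solution, ∠X ≈ 40.15°.
Law of cosines then gives x ≈ 10.274.
Perimeter = 10.274 + 8 + 15 = 33.274.

perimeter ≈ 33.2744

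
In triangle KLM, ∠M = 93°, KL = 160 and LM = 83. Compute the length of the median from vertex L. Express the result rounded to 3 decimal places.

m_L ≈ 108.879

Law of sines: sin K = LM·sin M/KL ≈ 0.51804.
Since KL ≥ LM, only the acute value applies: ∠K ≈ 31.20°.
Then ∠L = 180° − ∠M − ∠K ≈ 55.80°.
Law of sines gives MK = KL·sin L/sin M ≈ 132.51.
Median from L: ½√(2·KL² + 2·LM² − MK²) ≈ 108.88.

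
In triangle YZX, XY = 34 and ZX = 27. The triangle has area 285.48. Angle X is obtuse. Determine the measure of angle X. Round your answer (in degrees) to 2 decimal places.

From area = ½·ZX·XY·sin X, we get sin X = 2·area/(ZX·XY) ≈ 0.62196.
Taking the obtuse solution, ∠X ≈ 141.54°.

∠X ≈ 141.54°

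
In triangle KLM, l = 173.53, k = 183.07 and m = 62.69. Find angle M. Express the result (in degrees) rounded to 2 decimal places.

20.02

By the law of cosines, cos M = (k² + l² − m²) / (2·k·l) ≈ 0.93958, so ∠M ≈ 20.02°.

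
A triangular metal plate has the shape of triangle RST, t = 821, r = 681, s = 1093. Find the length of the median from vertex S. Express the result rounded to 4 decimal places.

519.8449

Median from S: ½√(2·t² + 2·r² − s²) ≈ 519.84.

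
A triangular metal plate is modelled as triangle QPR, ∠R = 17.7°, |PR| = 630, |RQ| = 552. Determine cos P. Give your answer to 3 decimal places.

0.527

By the law of cosines, |QP|² = |PR|² + |RQ|² − 2·|PR|·|RQ|·cos R = 39009, so |QP| ≈ 197.51.
Law of cosines again: cos P = (|QP|² + |PR|² − |RQ|²)/(2·|QP|·|PR|) ≈ 0.52723, so ∠P ≈ 58.18°.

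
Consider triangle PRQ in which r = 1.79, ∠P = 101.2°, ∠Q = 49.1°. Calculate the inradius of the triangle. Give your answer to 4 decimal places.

0.5946

The third angle is ∠R = 180° − ∠Q − ∠P = 29.70°.
Law of sines: p = r·sin P/sin R ≈ 3.544.
Law of sines: q = r·sin Q/sin R ≈ 2.7308.
Area = ½·r·p·sin Q ≈ 2.3975.
Semiperimeter s = (3.544+1.79+2.7308)/2 = 4.0324.
Inradius = area/s = 2.3975/4.0324 ≈ 0.59456.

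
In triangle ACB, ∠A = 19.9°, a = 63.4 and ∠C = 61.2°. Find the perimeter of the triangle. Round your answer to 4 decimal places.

perimeter ≈ 410.6432

The third angle is ∠B = 180° − ∠A − ∠C = 98.90°.
Law of sines: c = a·sin C/sin A ≈ 163.22.
Law of sines: b = a·sin B/sin A ≈ 184.02.
Semiperimeter s = (63.4+163.22+184.02)/2 = 205.32.
Perimeter = 63.4 + 163.22 + 184.02 = 410.64.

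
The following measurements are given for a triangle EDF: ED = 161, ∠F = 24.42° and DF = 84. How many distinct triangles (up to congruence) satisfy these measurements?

1

DF·sin F = 84·sin(24.42°) ≈ 34.73.
Since ED ≥ DF, exactly one triangle exists.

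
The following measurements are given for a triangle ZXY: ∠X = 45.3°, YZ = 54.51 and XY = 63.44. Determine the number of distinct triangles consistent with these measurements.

2

XY·sin X = 63.44·sin(45.3°) ≈ 45.09.
Since XY sin X < YZ < XY (45.09 < 54.51 < 63.44), two triangles exist.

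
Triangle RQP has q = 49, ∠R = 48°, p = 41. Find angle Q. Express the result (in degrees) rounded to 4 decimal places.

∠Q ≈ 77.2905°

By the law of cosines, r² = q² + p² − 2·q·p·cos R = 1393.4, so r ≈ 37.329.
Law of cosines again: cos Q = (p² + r² − q²)/(2·p·r) ≈ 0.22001, so ∠Q ≈ 77.29°.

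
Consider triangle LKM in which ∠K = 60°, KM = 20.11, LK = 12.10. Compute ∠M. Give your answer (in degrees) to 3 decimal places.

By the law of cosines, ML² = LK² + KM² − 2·LK·KM·cos K = 307.49, so ML ≈ 17.535.
Law of cosines again: cos M = (KM² + ML² − LK²)/(2·KM·ML) ≈ 0.80181, so ∠M ≈ 36.70°.

36.697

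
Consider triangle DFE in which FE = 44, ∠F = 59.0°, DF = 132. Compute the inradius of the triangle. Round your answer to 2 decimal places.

By the law of cosines, ED² = DF² + FE² − 2·DF·FE·cos F = 13377, so ED ≈ 115.66.
Area = ½·DF·FE·sin F ≈ 2489.2.
Semiperimeter s = (44+115.66+132)/2 = 145.83.
Inradius = area/s = 2489.2/145.83 ≈ 17.069.

17.07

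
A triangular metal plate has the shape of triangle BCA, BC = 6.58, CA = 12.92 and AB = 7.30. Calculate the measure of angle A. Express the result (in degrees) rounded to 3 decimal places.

By the law of cosines, cos A = (CA² + AB² − BC²) / (2·CA·AB) ≈ 0.93791, so ∠A ≈ 20.30°.

∠A ≈ 20.296°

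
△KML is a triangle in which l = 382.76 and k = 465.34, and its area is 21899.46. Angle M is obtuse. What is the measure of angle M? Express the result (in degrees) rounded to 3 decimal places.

∠M ≈ 165.765°

From area = ½·l·k·sin M, we get sin M = 2·area/(l·k) ≈ 0.24590.
Taking the obtuse solution, ∠M ≈ 165.76°.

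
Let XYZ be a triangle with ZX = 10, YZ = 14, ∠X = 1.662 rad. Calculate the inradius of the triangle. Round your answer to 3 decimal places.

Law of sines: sin Y = ZX·sin X/YZ ≈ 0.71132.
Since YZ ≥ ZX, only the acute value applies: ∠Y ≈ 0.791 rad.
Then ∠Z = π − ∠X − ∠Y ≈ 0.688 rad.
Law of sines gives XY = YZ·sin Z/sin X ≈ 8.9294.
Area = ½·YZ·ZX·sin Z ≈ 44.462.
Semiperimeter s = (14+10+8.9294)/2 = 16.465.
Inradius = area/s = 44.462/16.465 ≈ 2.7004.

r ≈ 2.700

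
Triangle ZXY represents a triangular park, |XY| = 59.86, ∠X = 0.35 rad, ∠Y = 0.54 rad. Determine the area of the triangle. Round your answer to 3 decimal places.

The third angle is ∠Z = π − ∠X − ∠Y = 2.252 rad.
Law of sines: |YZ| = |XY|·sin X/sin Z ≈ 26.414.
Law of sines: |ZX| = |XY|·sin Y/sin Z ≈ 39.605.
Area = ½·|XY|·|YZ|·sin Y ≈ 406.47.

406.467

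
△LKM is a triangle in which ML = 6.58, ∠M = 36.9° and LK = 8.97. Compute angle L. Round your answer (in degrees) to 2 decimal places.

Law of sines: sin K = ML·sin M/LK ≈ 0.44044.
Since LK ≥ ML, only the acute value applies: ∠K ≈ 26.13°.
Then ∠L = 180° − ∠M − ∠K ≈ 116.97°.

∠L ≈ 116.97°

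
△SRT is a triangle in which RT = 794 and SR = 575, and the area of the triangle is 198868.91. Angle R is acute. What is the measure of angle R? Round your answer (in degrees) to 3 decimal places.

From area = ½·SR·RT·sin R, we get sin R = 2·area/(SR·RT) ≈ 0.87118.
Taking the acute solution, ∠R ≈ 60.60°.

∠R ≈ 60.596°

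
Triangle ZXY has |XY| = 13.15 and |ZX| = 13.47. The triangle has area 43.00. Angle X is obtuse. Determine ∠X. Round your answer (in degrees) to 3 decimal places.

From area = ½·|ZX|·|XY|·sin X, we get sin X = 2·area/(|ZX|·|XY|) ≈ 0.48552.
Taking the obtuse solution, ∠X ≈ 150.95°.

∠X ≈ 150.954°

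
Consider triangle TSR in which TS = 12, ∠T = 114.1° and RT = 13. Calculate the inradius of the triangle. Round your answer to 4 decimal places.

By the law of cosines, SR² = RT² + TS² − 2·RT·TS·cos T = 440.4, so SR ≈ 20.986.
Area = ½·RT·TS·sin T ≈ 71.201.
Semiperimeter s = (20.986+13+12)/2 = 22.993.
Inradius = area/s = 71.201/22.993 ≈ 3.0967.

3.0967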